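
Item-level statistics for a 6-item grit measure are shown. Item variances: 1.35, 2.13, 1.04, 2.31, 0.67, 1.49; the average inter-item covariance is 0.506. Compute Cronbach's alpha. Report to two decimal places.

α = 0.75

Σσ²ᵢ = 1.35 + 2.13 + 1.04 + 2.31 + 0.67 + 1.49 = 8.99
Sum of the 15 distinct covariances = 15 × 0.506 = 7.590
total variance = Σσ²ᵢ + 2·Σcov = 8.99 + 2 × 7.590 = 24.170
α = (6/5)·(1 − 8.99/24.170) = 0.75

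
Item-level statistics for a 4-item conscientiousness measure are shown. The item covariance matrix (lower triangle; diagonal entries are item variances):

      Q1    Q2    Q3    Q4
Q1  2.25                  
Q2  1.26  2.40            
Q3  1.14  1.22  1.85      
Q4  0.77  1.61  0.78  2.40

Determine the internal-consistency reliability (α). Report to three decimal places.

α = 0.805

Σσ²ᵢ = 2.25 + 2.40 + 1.85 + 2.40 = 8.90
Sum of off-diagonal covariances = 6.78
σ²_T = 8.90 + 2 × 6.78 = 22.46
α = (k/(k−1))·(1 − Σσ²ᵢ/σ²_T) = (4/3)·(1 − 8.90/22.46) = 0.805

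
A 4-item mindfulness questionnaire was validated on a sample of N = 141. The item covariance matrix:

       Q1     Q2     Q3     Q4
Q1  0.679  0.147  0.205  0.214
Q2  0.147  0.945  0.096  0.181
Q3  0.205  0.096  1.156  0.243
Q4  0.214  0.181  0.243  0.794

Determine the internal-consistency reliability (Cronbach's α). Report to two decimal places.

sum of item variances = 0.679 + 0.945 + 1.156 + 0.794 = 3.574
Sum of off-diagonal covariances = 1.086
σ²_total = 3.574 + 2 × 1.086 = 5.746
α = (k/(k−1))·(1 − sum of item variances/σ²_total) = (4/3)·(1 − 3.574/5.746) = 0.50

α = 0.50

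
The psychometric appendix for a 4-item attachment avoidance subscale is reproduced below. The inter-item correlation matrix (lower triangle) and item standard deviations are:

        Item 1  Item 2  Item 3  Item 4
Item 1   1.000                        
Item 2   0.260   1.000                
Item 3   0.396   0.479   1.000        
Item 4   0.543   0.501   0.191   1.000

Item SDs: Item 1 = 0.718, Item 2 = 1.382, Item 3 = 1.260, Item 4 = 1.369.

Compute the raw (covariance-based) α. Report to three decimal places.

Σσ²ᵢ = 0.718² + 1.382² + 1.260² + 1.369² = 5.8872
Covariances σ_ij = r_ij · s_i · s_j:
  σ(Item 1,Item 2) = 0.260 × 0.718 × 1.382 = 0.2580
  σ(Item 1,Item 3) = 0.396 × 0.718 × 1.260 = 0.3583
  σ(Item 1,Item 4) = 0.543 × 0.718 × 1.369 = 0.5337
  σ(Item 2,Item 3) = 0.479 × 1.382 × 1.260 = 0.8341
  σ(Item 2,Item 4) = 0.501 × 1.382 × 1.369 = 0.9479
  σ(Item 3,Item 4) = 0.191 × 1.260 × 1.369 = 0.3295
σ²_T = Σσ²ᵢ + 2·Σσ_ij = 5.8872 + 2 × 3.2615 = 12.4102
α = (4/3)·(1 − 5.8872/12.4102) = 0.701

α = 0.701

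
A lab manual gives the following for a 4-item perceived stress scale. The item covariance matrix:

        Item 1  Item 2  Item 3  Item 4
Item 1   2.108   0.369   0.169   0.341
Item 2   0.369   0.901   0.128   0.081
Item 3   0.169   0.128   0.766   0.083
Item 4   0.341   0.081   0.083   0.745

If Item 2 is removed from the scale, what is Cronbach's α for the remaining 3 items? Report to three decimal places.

Remaining items: Item 1, Item 3, Item 4 (k = 3).
ΣVar(i) = 2.108 + 0.766 + 0.745 = 3.619
σ²_total = 3.619 + 2 × 0.593 = 4.805
α (item deleted) = (3/2)·(1 − 3.619/4.805) = 0.370

α = 0.370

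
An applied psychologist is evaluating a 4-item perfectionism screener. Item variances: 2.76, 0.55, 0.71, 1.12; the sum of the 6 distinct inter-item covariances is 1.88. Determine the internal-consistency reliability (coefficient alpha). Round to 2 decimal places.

Σσᵢ² = 2.76 + 0.55 + 0.71 + 1.12 = 5.14
Sum of distinct covariances = 1.88
σ²_total = Σσᵢ² + 2·Σcov = 5.14 + 2 × 1.88 = 8.90
α = (4/3)·(1 − 5.14/8.90) = 0.56

α = 0.56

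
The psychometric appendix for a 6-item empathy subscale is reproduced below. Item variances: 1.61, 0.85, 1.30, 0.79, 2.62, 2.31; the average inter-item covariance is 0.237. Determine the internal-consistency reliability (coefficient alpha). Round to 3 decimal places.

ΣVar(i) = 1.61 + 0.85 + 1.30 + 0.79 + 2.62 + 2.31 = 9.48
Sum of the 15 distinct covariances = 15 × 0.237 = 3.555
total variance = ΣVar(i) + 2·Σcov = 9.48 + 2 × 3.555 = 16.590
α = (6/5)·(1 − 9.48/16.590) = 0.514

α = 0.514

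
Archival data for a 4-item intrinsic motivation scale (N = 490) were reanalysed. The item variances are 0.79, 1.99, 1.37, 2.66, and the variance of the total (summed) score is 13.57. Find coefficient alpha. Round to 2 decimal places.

ΣVar(i) = 0.79 + 1.99 + 1.37 + 2.66 = 6.81
α = (k/(k−1))·(1 − ΣVar(i)/σ²_T) = (4/3)·(1 − 6.81/13.57) = 0.66

coefficient alpha = 0.66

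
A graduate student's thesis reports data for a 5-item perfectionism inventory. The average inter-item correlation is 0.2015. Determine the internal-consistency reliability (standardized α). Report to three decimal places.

standardized α = 0.558

Standardized α = k·r̄ / (1 + (k−1)·r̄) = 5 × 0.2015 / (1 + 4 × 0.2015)
  = 1.0075 / 1.8060 = 0.558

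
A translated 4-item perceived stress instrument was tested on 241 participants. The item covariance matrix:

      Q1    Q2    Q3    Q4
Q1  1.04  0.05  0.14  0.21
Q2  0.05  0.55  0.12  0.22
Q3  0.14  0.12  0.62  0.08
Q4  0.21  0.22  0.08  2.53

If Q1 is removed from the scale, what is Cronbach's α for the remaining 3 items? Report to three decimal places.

Remaining items: Q2, Q3, Q4 (k = 3).
Σσ²ᵢ = 0.55 + 0.62 + 2.53 = 3.70
σ²_T = 3.70 + 2 × 0.42 = 4.54
α (item deleted) = (3/2)·(1 − 3.70/4.54) = 0.278

Cronbach's α = 0.278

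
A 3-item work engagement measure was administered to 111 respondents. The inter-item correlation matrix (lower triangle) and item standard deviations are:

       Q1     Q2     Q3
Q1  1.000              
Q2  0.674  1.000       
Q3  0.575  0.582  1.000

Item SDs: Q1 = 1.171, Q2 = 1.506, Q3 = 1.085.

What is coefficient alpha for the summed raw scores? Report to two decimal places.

coefficient alpha = 0.82

Σσ²ᵢ = 1.171² + 1.506² + 1.085² = 4.8165
Covariances σ_ij = r_ij · s_i · s_j:
  σ(Q1,Q2) = 0.674 × 1.171 × 1.506 = 1.1886
  σ(Q1,Q3) = 0.575 × 1.171 × 1.085 = 0.7306
  σ(Q2,Q3) = 0.582 × 1.506 × 1.085 = 0.9510
σ²_T = Σσ²ᵢ + 2·Σσ_ij = 4.8165 + 2 × 2.8702 = 10.5569
α = (3/2)·(1 − 4.8165/10.5569) = 0.82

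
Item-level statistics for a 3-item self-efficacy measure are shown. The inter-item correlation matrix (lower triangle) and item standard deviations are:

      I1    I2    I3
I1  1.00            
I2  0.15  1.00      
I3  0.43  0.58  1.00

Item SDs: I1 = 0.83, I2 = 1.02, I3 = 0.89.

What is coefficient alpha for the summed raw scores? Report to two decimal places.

α = 0.65

Σσ²ᵢ = 0.83² + 1.02² + 0.89² = 2.5214
Covariances σ_ij = r_ij · s_i · s_j:
  σ(I1,I2) = 0.15 × 0.83 × 1.02 = 0.1270
  σ(I1,I3) = 0.43 × 0.83 × 0.89 = 0.3176
  σ(I2,I3) = 0.58 × 1.02 × 0.89 = 0.5265
σ²_T = Σσ²ᵢ + 2·Σσ_ij = 2.5214 + 2 × 0.9711 = 4.4636
α = (3/2)·(1 − 2.5214/4.4636) = 0.65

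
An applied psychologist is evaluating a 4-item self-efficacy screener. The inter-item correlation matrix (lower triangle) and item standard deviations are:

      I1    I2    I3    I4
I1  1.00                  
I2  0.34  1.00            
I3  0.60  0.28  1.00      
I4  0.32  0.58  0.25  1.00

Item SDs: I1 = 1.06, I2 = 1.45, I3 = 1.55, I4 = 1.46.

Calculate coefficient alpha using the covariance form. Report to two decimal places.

Σσ²ᵢ = 1.06² + 1.45² + 1.55² + 1.46² = 7.7602
Covariances σ_ij = r_ij · s_i · s_j:
  σ(I1,I2) = 0.34 × 1.06 × 1.45 = 0.5226
  σ(I1,I3) = 0.60 × 1.06 × 1.55 = 0.9858
  σ(I1,I4) = 0.32 × 1.06 × 1.46 = 0.4952
  σ(I2,I3) = 0.28 × 1.45 × 1.55 = 0.6293
  σ(I2,I4) = 0.58 × 1.45 × 1.46 = 1.2279
  σ(I3,I4) = 0.25 × 1.55 × 1.46 = 0.5657
σ²_T = Σσ²ᵢ + 2·Σσ_ij = 7.7602 + 2 × 4.4265 = 16.6132
α = (4/3)·(1 − 7.7602/16.6132) = 0.71

coefficient alpha = 0.71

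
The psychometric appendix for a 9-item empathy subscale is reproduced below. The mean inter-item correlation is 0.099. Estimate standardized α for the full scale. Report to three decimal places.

α = 0.497

Standardized α = k·r̄ / (1 + (k−1)·r̄) = 9 × 0.099 / (1 + 8 × 0.099)
  = 0.8910 / 1.7920 = 0.497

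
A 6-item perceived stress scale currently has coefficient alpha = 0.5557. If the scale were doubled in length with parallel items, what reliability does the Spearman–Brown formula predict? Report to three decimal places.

predicted reliability = 0.714

Length factor m = 2
α' = m·α / (1 + (m−1)·α)
   = 2 × 0.5557 / (1 + (2 − 1) × 0.5557)
   = 1.1114 / 1.5557 = 0.714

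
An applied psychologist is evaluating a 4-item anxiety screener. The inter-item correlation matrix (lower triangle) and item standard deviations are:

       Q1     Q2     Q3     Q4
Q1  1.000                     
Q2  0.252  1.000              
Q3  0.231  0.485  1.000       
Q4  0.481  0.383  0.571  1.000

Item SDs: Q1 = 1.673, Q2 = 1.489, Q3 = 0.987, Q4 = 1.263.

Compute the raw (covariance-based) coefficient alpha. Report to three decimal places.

α = 0.698

Σσ²ᵢ = 1.673² + 1.489² + 0.987² + 1.263² = 7.5854
Covariances σ_ij = r_ij · s_i · s_j:
  σ(Q1,Q2) = 0.252 × 1.673 × 1.489 = 0.6278
  σ(Q1,Q3) = 0.231 × 1.673 × 0.987 = 0.3814
  σ(Q1,Q4) = 0.481 × 1.673 × 1.263 = 1.0164
  σ(Q2,Q3) = 0.485 × 1.489 × 0.987 = 0.7128
  σ(Q2,Q4) = 0.383 × 1.489 × 1.263 = 0.7203
  σ(Q3,Q4) = 0.571 × 0.987 × 1.263 = 0.7118
σ²_T = Σσ²ᵢ + 2·Σσ_ij = 7.5854 + 2 × 4.1705 = 15.9264
α = (4/3)·(1 − 7.5854/15.9264) = 0.698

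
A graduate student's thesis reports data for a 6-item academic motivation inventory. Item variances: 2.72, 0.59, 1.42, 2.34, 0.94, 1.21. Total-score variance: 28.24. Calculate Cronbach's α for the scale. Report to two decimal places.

Cronbach's α = 0.81

ΣVar(i) = 2.72 + 0.59 + 1.42 + 2.34 + 0.94 + 1.21 = 9.22
α = (k/(k−1))·(1 − ΣVar(i)/Var(T)) = (6/5)·(1 − 9.22/28.24) = 0.81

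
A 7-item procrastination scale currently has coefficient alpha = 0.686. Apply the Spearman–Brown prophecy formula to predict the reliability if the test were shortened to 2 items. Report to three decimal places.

predicted reliability = 0.384

Length factor m = 2/7 = 0.2857
α' = m·α / (1 − (1−m)·α)
   = 2/7 × 0.686 / (1 − (1 − 2/7) × 0.686)
   = 0.1960 / 0.5100 = 0.384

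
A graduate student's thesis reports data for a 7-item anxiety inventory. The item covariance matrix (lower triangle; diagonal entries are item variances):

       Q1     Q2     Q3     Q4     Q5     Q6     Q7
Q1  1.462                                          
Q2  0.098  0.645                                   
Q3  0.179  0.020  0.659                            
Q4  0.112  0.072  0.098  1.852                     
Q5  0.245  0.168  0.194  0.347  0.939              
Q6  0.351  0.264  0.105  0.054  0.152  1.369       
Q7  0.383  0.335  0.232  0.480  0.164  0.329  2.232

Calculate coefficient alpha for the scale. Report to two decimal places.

α = 0.57

ΣVar(i) = 1.462 + 0.645 + 0.659 + 1.852 + 0.939 + 1.369 + 2.232 = 9.158
Sum of the distinct covariances = 4.382
Var(T) = 9.158 + 2 × 4.382 = 17.922
α = (k/(k−1))·(1 − ΣVar(i)/Var(T)) = (7/6)·(1 − 9.158/17.922) = 0.57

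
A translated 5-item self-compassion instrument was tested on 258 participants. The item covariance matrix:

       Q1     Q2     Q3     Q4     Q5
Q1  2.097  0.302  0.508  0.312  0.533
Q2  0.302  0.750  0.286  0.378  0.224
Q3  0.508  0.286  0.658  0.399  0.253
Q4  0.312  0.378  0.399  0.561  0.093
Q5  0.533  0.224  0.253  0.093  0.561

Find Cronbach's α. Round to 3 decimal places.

α = 0.734

ΣVar(i) = 2.097 + 0.750 + 0.658 + 0.561 + 0.561 = 4.627
Σ_{i<j} σ_ij = 3.288
σ²_T = 4.627 + 2 × 3.288 = 11.203
α = (k/(k−1))·(1 − ΣVar(i)/σ²_T) = (5/4)·(1 − 4.627/11.203) = 0.734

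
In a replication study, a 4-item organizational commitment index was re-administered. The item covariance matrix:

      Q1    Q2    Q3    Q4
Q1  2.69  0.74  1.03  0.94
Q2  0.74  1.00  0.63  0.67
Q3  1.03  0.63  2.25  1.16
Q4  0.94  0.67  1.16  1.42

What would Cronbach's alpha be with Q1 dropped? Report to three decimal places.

Remaining items: Q2, Q3, Q4 (k = 3).
Σσ²ᵢ = 1.00 + 2.25 + 1.42 = 4.67
σ²_total = 4.67 + 2 × 2.46 = 9.59
α (item deleted) = (3/2)·(1 − 4.67/9.59) = 0.770

Cronbach's alpha = 0.770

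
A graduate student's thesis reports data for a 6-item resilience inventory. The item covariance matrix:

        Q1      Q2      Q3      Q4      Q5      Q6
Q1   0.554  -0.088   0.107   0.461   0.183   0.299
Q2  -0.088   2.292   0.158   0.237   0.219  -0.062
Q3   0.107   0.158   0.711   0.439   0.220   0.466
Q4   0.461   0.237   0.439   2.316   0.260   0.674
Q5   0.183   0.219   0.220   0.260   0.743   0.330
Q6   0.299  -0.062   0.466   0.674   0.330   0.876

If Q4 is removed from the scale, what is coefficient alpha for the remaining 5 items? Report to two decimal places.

Remaining items: Q1, Q2, Q3, Q5, Q6 (k = 5).
sum of item variances = 0.554 + 2.292 + 0.711 + 0.743 + 0.876 = 5.176
σ²_total = 5.176 + 2 × 1.832 = 8.840
α (item deleted) = (5/4)·(1 − 5.176/8.840) = 0.52

coefficient alpha = 0.52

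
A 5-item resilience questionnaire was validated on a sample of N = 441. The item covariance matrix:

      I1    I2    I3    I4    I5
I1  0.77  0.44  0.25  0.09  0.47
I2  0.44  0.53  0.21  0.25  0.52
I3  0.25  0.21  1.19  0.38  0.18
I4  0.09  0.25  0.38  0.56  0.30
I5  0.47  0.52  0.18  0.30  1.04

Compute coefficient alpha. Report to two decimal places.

coefficient alpha = 0.75

Σσᵢ² = 0.77 + 0.53 + 1.19 + 0.56 + 1.04 = 4.09
Sum of off-diagonal covariances = 3.09
σ²_T = 4.09 + 2 × 3.09 = 10.27
α = (k/(k−1))·(1 − Σσᵢ²/σ²_T) = (5/4)·(1 − 4.09/10.27) = 0.75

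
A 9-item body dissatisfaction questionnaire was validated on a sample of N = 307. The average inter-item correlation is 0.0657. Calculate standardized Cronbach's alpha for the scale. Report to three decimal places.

Standardized α = k·r̄ / (1 + (k−1)·r̄) = 9 × 0.0657 / (1 + 8 × 0.0657)
  = 0.5913 / 1.5256 = 0.388

α = 0.388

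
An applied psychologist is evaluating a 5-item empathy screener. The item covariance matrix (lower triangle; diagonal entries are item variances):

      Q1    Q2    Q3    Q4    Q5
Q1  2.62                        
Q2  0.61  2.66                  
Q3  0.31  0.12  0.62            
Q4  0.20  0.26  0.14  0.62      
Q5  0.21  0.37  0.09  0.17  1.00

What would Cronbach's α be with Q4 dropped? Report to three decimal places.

Remaining items: Q1, Q2, Q3, Q5 (k = 4).
sum of item variances = 2.62 + 2.66 + 0.62 + 1.00 = 6.90
σ²_T = 6.90 + 2 × 1.71 = 10.32
α (item deleted) = (4/3)·(1 − 6.90/10.32) = 0.442

α = 0.442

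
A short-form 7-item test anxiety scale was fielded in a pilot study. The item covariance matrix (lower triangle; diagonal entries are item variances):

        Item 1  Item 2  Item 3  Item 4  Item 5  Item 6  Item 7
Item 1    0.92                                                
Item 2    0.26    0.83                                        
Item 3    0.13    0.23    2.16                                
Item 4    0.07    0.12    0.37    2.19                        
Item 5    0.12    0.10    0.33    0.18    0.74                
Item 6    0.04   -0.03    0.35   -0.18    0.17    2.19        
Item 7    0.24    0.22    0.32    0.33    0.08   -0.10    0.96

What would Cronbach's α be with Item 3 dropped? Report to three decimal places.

Cronbach's α = 0.351

Remaining items: Item 1, Item 2, Item 4, Item 5, Item 6, Item 7 (k = 6).
ΣVar(i) = 0.92 + 0.83 + 2.19 + 0.74 + 2.19 + 0.96 = 7.83
σ²_total = 7.83 + 2 × 1.62 = 11.07
α (item deleted) = (6/5)·(1 − 7.83/11.07) = 0.351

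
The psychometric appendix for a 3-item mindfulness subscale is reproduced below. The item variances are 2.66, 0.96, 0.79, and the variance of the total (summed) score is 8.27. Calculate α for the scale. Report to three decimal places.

α = 0.700

sum of item variances = 2.66 + 0.96 + 0.79 = 4.41
α = (k/(k−1))·(1 − sum of item variances/σ²_total) = (3/2)·(1 − 4.41/8.27) = 0.700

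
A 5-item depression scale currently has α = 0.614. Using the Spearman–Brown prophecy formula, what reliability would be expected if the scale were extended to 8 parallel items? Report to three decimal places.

Length factor m = 8/5 = 1.6000
α' = m·α / (1 + (m−1)·α)
   = 8/5 × 0.614 / (1 + (8/5 − 1) × 0.614)
   = 0.9824 / 1.3684 = 0.718

predicted reliability = 0.718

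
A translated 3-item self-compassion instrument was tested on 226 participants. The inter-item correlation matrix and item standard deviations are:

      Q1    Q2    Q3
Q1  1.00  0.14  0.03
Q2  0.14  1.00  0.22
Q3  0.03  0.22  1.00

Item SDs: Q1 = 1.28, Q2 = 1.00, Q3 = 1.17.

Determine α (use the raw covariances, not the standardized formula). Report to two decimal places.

α = 0.29

Σσ²ᵢ = 1.28² + 1.00² + 1.17² = 4.0073
Covariances σ_ij = r_ij · s_i · s_j:
  σ(Q1,Q2) = 0.14 × 1.28 × 1.00 = 0.1792
  σ(Q1,Q3) = 0.03 × 1.28 × 1.17 = 0.0449
  σ(Q2,Q3) = 0.22 × 1.00 × 1.17 = 0.2574
σ²_T = Σσ²ᵢ + 2·Σσ_ij = 4.0073 + 2 × 0.4815 = 4.9703
α = (3/2)·(1 − 4.0073/4.9703) = 0.29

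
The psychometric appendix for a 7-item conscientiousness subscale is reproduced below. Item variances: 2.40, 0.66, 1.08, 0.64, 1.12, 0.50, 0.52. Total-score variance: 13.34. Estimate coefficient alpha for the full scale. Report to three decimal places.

coefficient alpha = 0.561

Σσᵢ² = 2.40 + 0.66 + 1.08 + 0.64 + 1.12 + 0.50 + 0.52 = 6.92
α = (k/(k−1))·(1 − Σσᵢ²/total variance) = (7/6)·(1 − 6.92/13.34) = 0.561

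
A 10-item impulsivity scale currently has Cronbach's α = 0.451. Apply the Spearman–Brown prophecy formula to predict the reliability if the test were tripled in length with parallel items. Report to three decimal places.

Length factor m = 3
α' = m·α / (1 + (m−1)·α)
   = 3 × 0.451 / (1 + (3 − 1) × 0.451)
   = 1.3530 / 1.9020 = 0.711

predicted reliability = 0.711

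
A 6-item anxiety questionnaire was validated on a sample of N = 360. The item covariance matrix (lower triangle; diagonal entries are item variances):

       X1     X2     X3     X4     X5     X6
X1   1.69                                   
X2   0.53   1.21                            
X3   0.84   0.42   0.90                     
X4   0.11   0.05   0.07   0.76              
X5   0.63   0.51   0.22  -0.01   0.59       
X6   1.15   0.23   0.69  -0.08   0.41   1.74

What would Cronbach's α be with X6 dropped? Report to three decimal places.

α = 0.709

Remaining items: X1, X2, X3, X4, X5 (k = 5).
Σσᵢ² = 1.69 + 1.21 + 0.90 + 0.76 + 0.59 = 5.15
total variance = 5.15 + 2 × 3.37 = 11.89
α (item deleted) = (5/4)·(1 − 5.15/11.89) = 0.709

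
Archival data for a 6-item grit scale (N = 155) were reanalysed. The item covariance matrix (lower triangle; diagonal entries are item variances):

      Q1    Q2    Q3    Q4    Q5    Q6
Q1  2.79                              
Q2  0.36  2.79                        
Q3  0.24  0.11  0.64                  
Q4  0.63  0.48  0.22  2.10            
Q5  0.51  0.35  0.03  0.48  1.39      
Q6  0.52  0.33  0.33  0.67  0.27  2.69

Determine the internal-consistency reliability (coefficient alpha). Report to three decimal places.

Σσ²ᵢ = 2.79 + 2.79 + 0.64 + 2.10 + 1.39 + 2.69 = 12.40
Sum of the distinct covariances = 5.53
Var(T) = 12.40 + 2 × 5.53 = 23.46
α = (k/(k−1))·(1 − Σσ²ᵢ/Var(T)) = (6/5)·(1 − 12.40/23.46) = 0.566

α = 0.566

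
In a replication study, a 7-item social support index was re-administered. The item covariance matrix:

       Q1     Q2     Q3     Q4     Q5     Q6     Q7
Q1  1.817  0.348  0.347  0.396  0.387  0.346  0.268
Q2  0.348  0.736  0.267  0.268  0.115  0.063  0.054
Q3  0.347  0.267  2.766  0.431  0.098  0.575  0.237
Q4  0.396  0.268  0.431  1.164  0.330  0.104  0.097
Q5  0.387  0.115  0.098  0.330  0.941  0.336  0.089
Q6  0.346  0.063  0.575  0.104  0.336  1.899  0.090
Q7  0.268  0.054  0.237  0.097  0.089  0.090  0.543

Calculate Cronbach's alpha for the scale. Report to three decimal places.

Σσᵢ² = 1.817 + 0.736 + 2.766 + 1.164 + 0.941 + 1.899 + 0.543 = 9.866
Σ_{i<j} σ_ij = 5.246
total variance = 9.866 + 2 × 5.246 = 20.358
α = (k/(k−1))·(1 − Σσᵢ²/total variance) = (7/6)·(1 − 9.866/20.358) = 0.601

α = 0.601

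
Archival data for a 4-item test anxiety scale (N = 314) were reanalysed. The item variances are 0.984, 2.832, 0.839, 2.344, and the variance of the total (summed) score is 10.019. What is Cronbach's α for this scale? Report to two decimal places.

α = 0.40

ΣVar(i) = 0.984 + 2.832 + 0.839 + 2.344 = 6.999
α = (k/(k−1))·(1 − ΣVar(i)/Var(T)) = (4/3)·(1 − 6.999/10.019) = 0.40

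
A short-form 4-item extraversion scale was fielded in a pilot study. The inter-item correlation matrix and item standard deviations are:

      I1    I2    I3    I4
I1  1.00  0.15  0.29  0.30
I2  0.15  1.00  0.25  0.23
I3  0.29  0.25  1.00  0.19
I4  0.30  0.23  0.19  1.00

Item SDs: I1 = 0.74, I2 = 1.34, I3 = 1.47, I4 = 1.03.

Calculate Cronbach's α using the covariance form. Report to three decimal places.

Σσ²ᵢ = 0.74² + 1.34² + 1.47² + 1.03² = 5.5650
Covariances σ_ij = r_ij · s_i · s_j:
  σ(I1,I2) = 0.15 × 0.74 × 1.34 = 0.1487
  σ(I1,I3) = 0.29 × 0.74 × 1.47 = 0.3155
  σ(I1,I4) = 0.30 × 0.74 × 1.03 = 0.2287
  σ(I2,I3) = 0.25 × 1.34 × 1.47 = 0.4924
  σ(I2,I4) = 0.23 × 1.34 × 1.03 = 0.3174
  σ(I3,I4) = 0.19 × 1.47 × 1.03 = 0.2877
σ²_T = Σσ²ᵢ + 2·Σσ_ij = 5.5650 + 2 × 1.7904 = 9.1458
α = (4/3)·(1 − 5.5650/9.1458) = 0.522

Cronbach's α = 0.522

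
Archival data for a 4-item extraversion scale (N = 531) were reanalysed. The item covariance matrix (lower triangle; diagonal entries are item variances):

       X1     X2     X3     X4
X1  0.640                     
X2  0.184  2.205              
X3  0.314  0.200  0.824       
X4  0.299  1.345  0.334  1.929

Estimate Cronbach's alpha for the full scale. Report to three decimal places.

α = 0.652

sum of item variances = 0.640 + 2.205 + 0.824 + 1.929 = 5.598
Σ_{i<j} σ_ij = 2.676
Var(T) = 5.598 + 2 × 2.676 = 10.950
α = (k/(k−1))·(1 − sum of item variances/Var(T)) = (4/3)·(1 − 5.598/10.950) = 0.652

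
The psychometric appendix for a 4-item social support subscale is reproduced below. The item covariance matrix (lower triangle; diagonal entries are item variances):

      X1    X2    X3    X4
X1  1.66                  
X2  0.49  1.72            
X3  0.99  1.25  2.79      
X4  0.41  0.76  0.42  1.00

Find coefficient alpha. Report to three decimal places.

coefficient alpha = 0.729

sum of item variances = 1.66 + 1.72 + 2.79 + 1.00 = 7.17
Σ_{i<j} σ_ij = 4.32
total variance = 7.17 + 2 × 4.32 = 15.81
α = (k/(k−1))·(1 − sum of item variances/total variance) = (4/3)·(1 − 7.17/15.81) = 0.729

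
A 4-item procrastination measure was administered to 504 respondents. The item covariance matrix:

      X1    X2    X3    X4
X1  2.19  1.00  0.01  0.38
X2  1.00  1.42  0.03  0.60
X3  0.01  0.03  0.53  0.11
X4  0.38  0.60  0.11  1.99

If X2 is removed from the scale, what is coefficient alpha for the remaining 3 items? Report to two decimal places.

α = 0.26

Remaining items: X1, X3, X4 (k = 3).
Σσᵢ² = 2.19 + 0.53 + 1.99 = 4.71
σ²_total = 4.71 + 2 × 0.50 = 5.71
α (item deleted) = (3/2)·(1 − 4.71/5.71) = 0.26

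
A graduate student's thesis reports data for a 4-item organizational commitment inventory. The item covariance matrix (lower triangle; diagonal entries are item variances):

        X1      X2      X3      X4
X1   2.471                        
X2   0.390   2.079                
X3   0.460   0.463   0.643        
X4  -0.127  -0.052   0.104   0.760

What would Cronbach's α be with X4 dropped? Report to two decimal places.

α = 0.50

Remaining items: X1, X2, X3 (k = 3).
ΣVar(i) = 2.471 + 2.079 + 0.643 = 5.193
σ²_total = 5.193 + 2 × 1.313 = 7.819
α (item deleted) = (3/2)·(1 − 5.193/7.819) = 0.50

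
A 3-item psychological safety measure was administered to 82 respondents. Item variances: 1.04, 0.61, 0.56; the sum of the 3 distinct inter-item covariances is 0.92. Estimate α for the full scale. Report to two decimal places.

ΣVar(i) = 1.04 + 0.61 + 0.56 = 2.21
Sum of distinct covariances = 0.92
Var(T) = ΣVar(i) + 2·Σcov = 2.21 + 2 × 0.92 = 4.05
α = (3/2)·(1 − 2.21/4.05) = 0.68

α = 0.68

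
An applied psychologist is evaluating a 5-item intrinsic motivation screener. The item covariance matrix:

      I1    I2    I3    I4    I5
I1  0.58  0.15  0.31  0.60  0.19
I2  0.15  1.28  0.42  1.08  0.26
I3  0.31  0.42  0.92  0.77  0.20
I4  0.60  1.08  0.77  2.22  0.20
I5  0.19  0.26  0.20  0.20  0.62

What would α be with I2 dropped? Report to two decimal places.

Remaining items: I1, I3, I4, I5 (k = 4).
Σσ²ᵢ = 0.58 + 0.92 + 2.22 + 0.62 = 4.34
σ²_T = 4.34 + 2 × 2.27 = 8.88
α (item deleted) = (4/3)·(1 − 4.34/8.88) = 0.68

α = 0.68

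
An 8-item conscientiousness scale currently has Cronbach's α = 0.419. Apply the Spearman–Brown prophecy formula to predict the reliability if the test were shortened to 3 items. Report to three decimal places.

Length factor m = 3/8 = 0.3750
α' = m·α / (1 − (1−m)·α)
   = 3/8 × 0.419 / (1 − (1 − 3/8) × 0.419)
   = 0.1571 / 0.7381 = 0.213

predicted reliability = 0.213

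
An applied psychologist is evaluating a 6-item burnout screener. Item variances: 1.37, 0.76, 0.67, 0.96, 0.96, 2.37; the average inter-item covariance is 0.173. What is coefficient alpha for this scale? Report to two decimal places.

coefficient alpha = 0.51

Σσᵢ² = 1.37 + 0.76 + 0.67 + 0.96 + 0.96 + 2.37 = 7.09
Sum of the 15 distinct covariances = 15 × 0.173 = 2.595
total variance = Σσᵢ² + 2·Σcov = 7.09 + 2 × 2.595 = 12.280
α = (6/5)·(1 − 7.09/12.280) = 0.51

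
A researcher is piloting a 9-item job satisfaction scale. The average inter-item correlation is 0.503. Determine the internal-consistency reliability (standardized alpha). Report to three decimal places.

α = 0.901

Standardized α = k·r̄ / (1 + (k−1)·r̄) = 9 × 0.503 / (1 + 8 × 0.503)
  = 4.5270 / 5.0240 = 0.901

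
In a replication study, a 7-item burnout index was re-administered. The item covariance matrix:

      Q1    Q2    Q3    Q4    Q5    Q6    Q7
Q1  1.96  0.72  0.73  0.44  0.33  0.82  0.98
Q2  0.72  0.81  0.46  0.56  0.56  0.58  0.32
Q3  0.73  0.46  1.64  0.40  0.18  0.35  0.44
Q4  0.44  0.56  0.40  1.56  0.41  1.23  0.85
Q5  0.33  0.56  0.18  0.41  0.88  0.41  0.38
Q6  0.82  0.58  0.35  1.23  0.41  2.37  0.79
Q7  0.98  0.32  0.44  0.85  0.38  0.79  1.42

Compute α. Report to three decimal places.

α = 0.807

sum of item variances = 1.96 + 0.81 + 1.64 + 1.56 + 0.88 + 2.37 + 1.42 = 10.64
Sum of the distinct covariances = 11.94
Var(T) = 10.64 + 2 × 11.94 = 34.52
α = (k/(k−1))·(1 − sum of item variances/Var(T)) = (7/6)·(1 − 10.64/34.52) = 0.807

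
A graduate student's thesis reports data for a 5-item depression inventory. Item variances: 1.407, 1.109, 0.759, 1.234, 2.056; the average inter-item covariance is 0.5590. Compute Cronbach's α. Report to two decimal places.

α = 0.79

sum of item variances = 1.407 + 1.109 + 0.759 + 1.234 + 2.056 = 6.565
Sum of the 10 distinct covariances = 10 × 0.5590 = 5.5900
σ²_total = sum of item variances + 2·Σcov = 6.565 + 2 × 5.5900 = 17.7450
α = (5/4)·(1 − 6.565/17.7450) = 0.79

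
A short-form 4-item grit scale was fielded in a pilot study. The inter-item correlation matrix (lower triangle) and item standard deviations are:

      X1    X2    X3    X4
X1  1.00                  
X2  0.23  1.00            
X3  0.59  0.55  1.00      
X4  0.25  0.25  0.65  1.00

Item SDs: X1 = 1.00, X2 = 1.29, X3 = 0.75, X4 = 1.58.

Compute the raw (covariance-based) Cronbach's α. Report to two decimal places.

Σσ²ᵢ = 1.00² + 1.29² + 0.75² + 1.58² = 5.7230
Covariances σ_ij = r_ij · s_i · s_j:
  σ(X1,X2) = 0.23 × 1.00 × 1.29 = 0.2967
  σ(X1,X3) = 0.59 × 1.00 × 0.75 = 0.4425
  σ(X1,X4) = 0.25 × 1.00 × 1.58 = 0.3950
  σ(X2,X3) = 0.55 × 1.29 × 0.75 = 0.5321
  σ(X2,X4) = 0.25 × 1.29 × 1.58 = 0.5096
  σ(X3,X4) = 0.65 × 0.75 × 1.58 = 0.7703
σ²_T = Σσ²ᵢ + 2·Σσ_ij = 5.7230 + 2 × 2.9462 = 11.6154
α = (4/3)·(1 − 5.7230/11.6154) = 0.68

α = 0.68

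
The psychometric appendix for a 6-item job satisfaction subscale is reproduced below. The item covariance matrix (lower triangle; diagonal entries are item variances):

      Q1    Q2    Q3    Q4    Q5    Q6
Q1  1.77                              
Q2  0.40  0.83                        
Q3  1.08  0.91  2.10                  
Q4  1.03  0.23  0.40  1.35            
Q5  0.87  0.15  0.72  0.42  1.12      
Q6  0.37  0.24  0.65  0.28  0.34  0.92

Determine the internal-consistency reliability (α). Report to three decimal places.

sum of item variances = 1.77 + 0.83 + 2.10 + 1.35 + 1.12 + 0.92 = 8.09
Sum of off-diagonal covariances = 8.09
total variance = 8.09 + 2 × 8.09 = 24.27
α = (k/(k−1))·(1 − sum of item variances/total variance) = (6/5)·(1 − 8.09/24.27) = 0.800

α = 0.800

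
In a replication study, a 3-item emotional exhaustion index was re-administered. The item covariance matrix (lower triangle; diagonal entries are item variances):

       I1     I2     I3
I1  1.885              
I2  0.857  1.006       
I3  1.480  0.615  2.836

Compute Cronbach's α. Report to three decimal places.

α = 0.761

Σσ²ᵢ = 1.885 + 1.006 + 2.836 = 5.727
Sum of the distinct covariances = 2.952
total variance = 5.727 + 2 × 2.952 = 11.631
α = (k/(k−1))·(1 − Σσ²ᵢ/total variance) = (3/2)·(1 − 5.727/11.631) = 0.761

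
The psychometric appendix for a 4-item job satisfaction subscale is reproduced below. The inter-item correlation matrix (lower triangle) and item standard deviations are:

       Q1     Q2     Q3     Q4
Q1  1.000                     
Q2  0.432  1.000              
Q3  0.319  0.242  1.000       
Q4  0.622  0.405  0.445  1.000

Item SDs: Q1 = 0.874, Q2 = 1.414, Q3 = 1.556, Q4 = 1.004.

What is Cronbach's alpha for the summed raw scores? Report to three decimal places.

Σσ²ᵢ = 0.874² + 1.414² + 1.556² + 1.004² = 6.1924
Covariances σ_ij = r_ij · s_i · s_j:
  σ(Q1,Q2) = 0.432 × 0.874 × 1.414 = 0.5339
  σ(Q1,Q3) = 0.319 × 0.874 × 1.556 = 0.4338
  σ(Q1,Q4) = 0.622 × 0.874 × 1.004 = 0.5458
  σ(Q2,Q3) = 0.242 × 1.414 × 1.556 = 0.5324
  σ(Q2,Q4) = 0.405 × 1.414 × 1.004 = 0.5750
  σ(Q3,Q4) = 0.445 × 1.556 × 1.004 = 0.6952
σ²_T = Σσ²ᵢ + 2·Σσ_ij = 6.1924 + 2 × 3.3161 = 12.8246
α = (4/3)·(1 − 6.1924/12.8246) = 0.690

α = 0.690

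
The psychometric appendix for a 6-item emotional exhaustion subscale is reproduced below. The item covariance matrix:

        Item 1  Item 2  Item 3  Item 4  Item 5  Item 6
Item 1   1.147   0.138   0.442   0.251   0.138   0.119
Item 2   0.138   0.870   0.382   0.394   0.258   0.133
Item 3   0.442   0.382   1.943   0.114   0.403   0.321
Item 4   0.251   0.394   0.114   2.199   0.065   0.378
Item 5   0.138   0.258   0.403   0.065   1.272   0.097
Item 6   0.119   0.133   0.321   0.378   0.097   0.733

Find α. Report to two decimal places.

α = 0.57

ΣVar(i) = 1.147 + 0.870 + 1.943 + 2.199 + 1.272 + 0.733 = 8.164
Sum of off-diagonal covariances = 3.633
total variance = 8.164 + 2 × 3.633 = 15.430
α = (k/(k−1))·(1 − ΣVar(i)/total variance) = (6/5)·(1 − 8.164/15.430) = 0.57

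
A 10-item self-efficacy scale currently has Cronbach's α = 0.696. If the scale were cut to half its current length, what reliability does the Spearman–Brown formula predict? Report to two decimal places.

predicted reliability = 0.53

Length factor m = 1/2
α' = m·α / (1 − (1−m)·α)
   = 1/2 × 0.696 / (1 − (1 − 1/2) × 0.696)
   = 0.3480 / 0.6520 = 0.53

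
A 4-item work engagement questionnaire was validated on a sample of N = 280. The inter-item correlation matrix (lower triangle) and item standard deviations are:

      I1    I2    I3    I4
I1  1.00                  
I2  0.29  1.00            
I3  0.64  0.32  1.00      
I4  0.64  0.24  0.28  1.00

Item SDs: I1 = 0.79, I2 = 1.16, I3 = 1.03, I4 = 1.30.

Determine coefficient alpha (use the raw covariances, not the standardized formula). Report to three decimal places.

Σσ²ᵢ = 0.79² + 1.16² + 1.03² + 1.30² = 4.7206
Covariances σ_ij = r_ij · s_i · s_j:
  σ(I1,I2) = 0.29 × 0.79 × 1.16 = 0.2658
  σ(I1,I3) = 0.64 × 0.79 × 1.03 = 0.5208
  σ(I1,I4) = 0.64 × 0.79 × 1.30 = 0.6573
  σ(I2,I3) = 0.32 × 1.16 × 1.03 = 0.3823
  σ(I2,I4) = 0.24 × 1.16 × 1.30 = 0.3619
  σ(I3,I4) = 0.28 × 1.03 × 1.30 = 0.3749
σ²_T = Σσ²ᵢ + 2·Σσ_ij = 4.7206 + 2 × 2.5630 = 9.8466
α = (4/3)·(1 − 4.7206/9.8466) = 0.694

coefficient alpha = 0.694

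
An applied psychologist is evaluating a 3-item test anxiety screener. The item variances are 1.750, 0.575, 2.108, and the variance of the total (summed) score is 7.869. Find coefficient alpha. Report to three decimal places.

α = 0.655

sum of item variances = 1.750 + 0.575 + 2.108 = 4.433
α = (k/(k−1))·(1 − sum of item variances/Var(T)) = (3/2)·(1 − 4.433/7.869) = 0.655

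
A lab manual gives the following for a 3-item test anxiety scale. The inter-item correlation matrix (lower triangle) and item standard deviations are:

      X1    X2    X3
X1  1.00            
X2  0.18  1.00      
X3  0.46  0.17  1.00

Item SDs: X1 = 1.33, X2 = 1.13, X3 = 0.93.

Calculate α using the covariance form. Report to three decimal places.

α = 0.514

Σσ²ᵢ = 1.33² + 1.13² + 0.93² = 3.9107
Covariances σ_ij = r_ij · s_i · s_j:
  σ(X1,X2) = 0.18 × 1.33 × 1.13 = 0.2705
  σ(X1,X3) = 0.46 × 1.33 × 0.93 = 0.5690
  σ(X2,X3) = 0.17 × 1.13 × 0.93 = 0.1787
σ²_T = Σσ²ᵢ + 2·Σσ_ij = 3.9107 + 2 × 1.0182 = 5.9471
α = (3/2)·(1 − 3.9107/5.9471) = 0.514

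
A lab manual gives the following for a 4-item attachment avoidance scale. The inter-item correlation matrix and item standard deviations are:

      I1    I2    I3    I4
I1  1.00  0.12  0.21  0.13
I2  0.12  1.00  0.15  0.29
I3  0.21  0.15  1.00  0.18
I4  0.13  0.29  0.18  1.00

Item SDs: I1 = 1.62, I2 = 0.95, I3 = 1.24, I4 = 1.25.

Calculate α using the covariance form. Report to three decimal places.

α = 0.447

Σσ²ᵢ = 1.62² + 0.95² + 1.24² + 1.25² = 6.6270
Covariances σ_ij = r_ij · s_i · s_j:
  σ(I1,I2) = 0.12 × 1.62 × 0.95 = 0.1847
  σ(I1,I3) = 0.21 × 1.62 × 1.24 = 0.4218
  σ(I1,I4) = 0.13 × 1.62 × 1.25 = 0.2632
  σ(I2,I3) = 0.15 × 0.95 × 1.24 = 0.1767
  σ(I2,I4) = 0.29 × 0.95 × 1.25 = 0.3444
  σ(I3,I4) = 0.18 × 1.24 × 1.25 = 0.2790
σ²_T = Σσ²ᵢ + 2·Σσ_ij = 6.6270 + 2 × 1.6698 = 9.9666
α = (4/3)·(1 − 6.6270/9.9666) = 0.447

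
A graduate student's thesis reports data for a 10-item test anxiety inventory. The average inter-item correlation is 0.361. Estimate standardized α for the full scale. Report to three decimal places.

Standardized α = k·r̄ / (1 + (k−1)·r̄) = 10 × 0.361 / (1 + 9 × 0.361)
  = 3.6100 / 4.2490 = 0.850

α = 0.850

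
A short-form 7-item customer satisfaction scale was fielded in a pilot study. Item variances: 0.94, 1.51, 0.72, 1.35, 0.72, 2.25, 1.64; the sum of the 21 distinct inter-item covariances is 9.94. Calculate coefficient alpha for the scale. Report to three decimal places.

α = 0.799

Σσᵢ² = 0.94 + 1.51 + 0.72 + 1.35 + 0.72 + 2.25 + 1.64 = 9.13
Sum of distinct covariances = 9.94
σ²_T = Σσᵢ² + 2·Σcov = 9.13 + 2 × 9.94 = 29.01
α = (7/6)·(1 − 9.13/29.01) = 0.799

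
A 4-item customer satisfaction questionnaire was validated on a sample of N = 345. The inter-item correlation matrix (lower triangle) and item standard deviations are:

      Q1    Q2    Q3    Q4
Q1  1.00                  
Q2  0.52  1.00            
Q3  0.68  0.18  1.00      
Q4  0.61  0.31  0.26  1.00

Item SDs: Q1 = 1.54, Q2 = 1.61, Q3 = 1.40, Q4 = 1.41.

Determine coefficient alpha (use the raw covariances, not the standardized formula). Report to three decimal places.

Σσ²ᵢ = 1.54² + 1.61² + 1.40² + 1.41² = 8.9118
Covariances σ_ij = r_ij · s_i · s_j:
  σ(Q1,Q2) = 0.52 × 1.54 × 1.61 = 1.2893
  σ(Q1,Q3) = 0.68 × 1.54 × 1.40 = 1.4661
  σ(Q1,Q4) = 0.61 × 1.54 × 1.41 = 1.3246
  σ(Q2,Q3) = 0.18 × 1.61 × 1.40 = 0.4057
  σ(Q2,Q4) = 0.31 × 1.61 × 1.41 = 0.7037
  σ(Q3,Q4) = 0.26 × 1.40 × 1.41 = 0.5132
σ²_T = Σσ²ᵢ + 2·Σσ_ij = 8.9118 + 2 × 5.7026 = 20.3170
α = (4/3)·(1 − 8.9118/20.3170) = 0.748

coefficient alpha = 0.748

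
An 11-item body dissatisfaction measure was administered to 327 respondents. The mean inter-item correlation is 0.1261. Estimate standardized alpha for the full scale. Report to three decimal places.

Standardized α = k·r̄ / (1 + (k−1)·r̄) = 11 × 0.1261 / (1 + 10 × 0.1261)
  = 1.3871 / 2.2610 = 0.613

α = 0.613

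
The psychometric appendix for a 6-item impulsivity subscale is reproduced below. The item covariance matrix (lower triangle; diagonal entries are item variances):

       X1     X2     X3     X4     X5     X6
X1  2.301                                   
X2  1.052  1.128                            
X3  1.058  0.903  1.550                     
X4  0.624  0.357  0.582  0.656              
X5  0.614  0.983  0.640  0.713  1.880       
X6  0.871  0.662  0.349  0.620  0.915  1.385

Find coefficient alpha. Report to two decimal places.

α = 0.85

Σσ²ᵢ = 2.301 + 1.128 + 1.550 + 0.656 + 1.880 + 1.385 = 8.900
Sum of the distinct covariances = 10.943
σ²_T = 8.900 + 2 × 10.943 = 30.786
α = (k/(k−1))·(1 − Σσ²ᵢ/σ²_T) = (6/5)·(1 − 8.900/30.786) = 0.85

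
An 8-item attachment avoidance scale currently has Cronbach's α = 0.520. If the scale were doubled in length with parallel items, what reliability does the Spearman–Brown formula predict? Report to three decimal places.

Length factor m = 2
α' = m·α / (1 + (m−1)·α)
   = 2 × 0.520 / (1 + (2 − 1) × 0.520)
   = 1.0400 / 1.5200 = 0.684

predicted reliability = 0.684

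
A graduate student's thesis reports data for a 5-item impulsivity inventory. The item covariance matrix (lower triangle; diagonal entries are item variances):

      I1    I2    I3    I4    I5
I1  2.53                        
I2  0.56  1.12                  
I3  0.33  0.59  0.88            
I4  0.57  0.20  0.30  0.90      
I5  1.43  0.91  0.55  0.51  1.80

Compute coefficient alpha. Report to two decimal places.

α = 0.78

Σσᵢ² = 2.53 + 1.12 + 0.88 + 0.90 + 1.80 = 7.23
Σ_{i<j} σ_ij = 5.95
Var(T) = 7.23 + 2 × 5.95 = 19.13
α = (k/(k−1))·(1 − Σσᵢ²/Var(T)) = (5/4)·(1 − 7.23/19.13) = 0.78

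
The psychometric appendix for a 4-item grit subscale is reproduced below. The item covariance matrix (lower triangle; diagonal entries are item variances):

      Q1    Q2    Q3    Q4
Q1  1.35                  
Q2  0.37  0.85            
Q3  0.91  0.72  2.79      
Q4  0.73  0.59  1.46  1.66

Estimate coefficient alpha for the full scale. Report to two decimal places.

ΣVar(i) = 1.35 + 0.85 + 2.79 + 1.66 = 6.65
Sum of the distinct covariances = 4.78
σ²_total = 6.65 + 2 × 4.78 = 16.21
α = (k/(k−1))·(1 − ΣVar(i)/σ²_total) = (4/3)·(1 − 6.65/16.21) = 0.79

α = 0.79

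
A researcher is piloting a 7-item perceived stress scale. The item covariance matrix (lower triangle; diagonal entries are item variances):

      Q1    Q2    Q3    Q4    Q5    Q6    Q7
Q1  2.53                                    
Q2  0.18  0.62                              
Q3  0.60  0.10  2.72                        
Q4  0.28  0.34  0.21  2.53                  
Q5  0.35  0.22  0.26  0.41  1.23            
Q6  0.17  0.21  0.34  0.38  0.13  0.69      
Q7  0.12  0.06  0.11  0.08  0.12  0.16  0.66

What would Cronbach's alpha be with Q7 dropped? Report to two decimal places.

α = 0.54

Remaining items: Q1, Q2, Q3, Q4, Q5, Q6 (k = 6).
Σσᵢ² = 2.53 + 0.62 + 2.72 + 2.53 + 1.23 + 0.69 = 10.32
σ²_T = 10.32 + 2 × 4.18 = 18.68
α (item deleted) = (6/5)·(1 − 10.32/18.68) = 0.54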